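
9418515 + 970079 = 10388594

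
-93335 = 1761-95096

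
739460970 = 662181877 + 77279093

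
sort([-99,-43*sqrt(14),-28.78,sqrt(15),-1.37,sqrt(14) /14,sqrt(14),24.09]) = [-43*sqrt(14),-99,-28.78,-1.37,sqrt(14) /14,sqrt(14),sqrt(15),24.09]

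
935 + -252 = 683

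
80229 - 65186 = 15043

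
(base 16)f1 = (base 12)181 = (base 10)241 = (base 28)8h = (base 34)73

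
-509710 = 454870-964580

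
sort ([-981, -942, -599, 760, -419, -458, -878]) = [-981, -942, -878, -599, -458, -419, 760]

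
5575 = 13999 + -8424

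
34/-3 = -11 - 1/3 ≈ -11.33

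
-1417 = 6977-8394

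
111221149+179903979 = 291125128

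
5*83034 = 415170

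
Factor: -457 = -1*457^1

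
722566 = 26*27791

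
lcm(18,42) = 126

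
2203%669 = 196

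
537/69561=179/23187 ≈ 0.00772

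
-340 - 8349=-8689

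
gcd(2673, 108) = 27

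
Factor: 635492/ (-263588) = -1 * 11^2 * 37^ (-1) * 101^1 * 137^ (-1) = -12221/5069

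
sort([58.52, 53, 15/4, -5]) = [-5, 15/4, 53, 58.52]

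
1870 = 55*34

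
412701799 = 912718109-500016310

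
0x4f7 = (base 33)15h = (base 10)1271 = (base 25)20l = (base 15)59b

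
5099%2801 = 2298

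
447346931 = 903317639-455970708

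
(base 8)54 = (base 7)62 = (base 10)44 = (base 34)1a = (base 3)1122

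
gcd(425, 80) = 5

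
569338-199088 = 370250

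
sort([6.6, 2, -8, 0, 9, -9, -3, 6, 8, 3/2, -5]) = [-9, -8, -5, -3, 0, 3/2, 2, 6, 6.6, 8, 9]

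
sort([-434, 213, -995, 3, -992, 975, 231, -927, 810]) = [-995, -992, -927, -434, 3, 213, 231, 810, 975]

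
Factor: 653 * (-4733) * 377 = -1 * 13^1 * 29^1 * 653^1 * 4733^1 = -1165174673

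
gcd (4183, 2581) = 89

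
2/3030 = 1/1515 ≈ 0.000660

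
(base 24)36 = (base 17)4a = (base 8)116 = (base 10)78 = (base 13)60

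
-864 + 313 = -551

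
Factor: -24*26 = -1*2^4*3^1*13^1 = -624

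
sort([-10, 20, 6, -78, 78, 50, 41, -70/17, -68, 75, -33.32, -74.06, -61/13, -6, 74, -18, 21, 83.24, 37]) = [-78, -74.06, -68, -33.32, -18, -10, -6, -61/13, -70/17, 6, 20, 21, 37, 41, 50, 74, 75, 78, 83.24]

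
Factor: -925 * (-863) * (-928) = -1 * 2^5 * 5^2 * 29^1 * 37^1 * 863^1 = -740799200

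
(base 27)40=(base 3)11000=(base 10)108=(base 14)7a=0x6c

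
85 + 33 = 118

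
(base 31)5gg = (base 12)30b1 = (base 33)4t4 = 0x14c5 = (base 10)5317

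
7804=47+7757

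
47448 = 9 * 5272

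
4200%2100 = 0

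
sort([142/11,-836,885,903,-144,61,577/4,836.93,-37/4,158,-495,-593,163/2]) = [-836,-593,-495,-144,-37/4,142/11,61,163/2,577/4,158,836.93,885,903]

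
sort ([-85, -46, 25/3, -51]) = [-85, -51, -46, 25/3]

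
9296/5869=1 + 3427/5869 ≈ 1.58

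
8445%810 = 345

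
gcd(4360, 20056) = 872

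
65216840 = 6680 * 9763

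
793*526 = 417118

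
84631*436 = 36899116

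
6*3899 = 23394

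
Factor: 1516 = 2^2*379^1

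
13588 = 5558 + 8030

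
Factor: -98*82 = -1*2^2*7^2*41^1 = -8036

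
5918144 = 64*92471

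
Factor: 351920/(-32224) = -1 * 2^(-1) * 5^1 * 19^(-1) * 83^1 = -415/38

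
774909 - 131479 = 643430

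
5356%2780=2576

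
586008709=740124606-154115897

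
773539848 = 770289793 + 3250055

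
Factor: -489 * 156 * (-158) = 2^3 * 3^2 * 13^1 * 79^1 * 163^1 = 12052872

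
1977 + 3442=5419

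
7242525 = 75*96567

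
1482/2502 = 247/417 ≈ 0.592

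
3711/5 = 742 + 1/5 = 742.20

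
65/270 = 13/54 ≈ 0.241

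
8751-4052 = 4699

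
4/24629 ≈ 0.000162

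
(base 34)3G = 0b1110110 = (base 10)118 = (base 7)226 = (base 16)76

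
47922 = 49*978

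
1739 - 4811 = -3072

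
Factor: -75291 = -1 * 3^1 * 25097^1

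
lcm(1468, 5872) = 5872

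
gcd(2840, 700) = 20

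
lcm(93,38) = 3534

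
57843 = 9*6427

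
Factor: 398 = 2^1 * 199^1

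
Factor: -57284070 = -1*2^1*3^1*5^1*47^1*40627^1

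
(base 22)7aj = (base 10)3627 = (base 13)1860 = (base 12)2123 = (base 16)e2b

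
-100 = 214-314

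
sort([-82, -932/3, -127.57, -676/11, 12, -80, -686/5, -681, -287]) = [-681, -932/3, -287, -686/5, -127.57, -82, -80, -676/11, 12]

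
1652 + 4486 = 6138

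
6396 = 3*2132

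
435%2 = 1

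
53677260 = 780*68817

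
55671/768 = 18557/256 ≈ 72.49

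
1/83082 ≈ 0.0000120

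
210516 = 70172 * 3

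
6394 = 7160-766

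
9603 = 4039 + 5564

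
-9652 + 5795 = -3857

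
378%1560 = 378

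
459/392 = 1 + 67/392 ≈ 1.17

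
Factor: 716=2^2 * 179^1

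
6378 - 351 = 6027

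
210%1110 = 210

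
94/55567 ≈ 0.00169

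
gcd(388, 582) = 194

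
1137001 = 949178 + 187823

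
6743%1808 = 1319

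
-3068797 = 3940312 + -7009109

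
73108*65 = 4752020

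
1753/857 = 2+39/857 ≈ 2.05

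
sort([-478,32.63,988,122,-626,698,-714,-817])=[-817,-714,-626,-478,32.63,122,698,988]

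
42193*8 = 337544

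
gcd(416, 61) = 1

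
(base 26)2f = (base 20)37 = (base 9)74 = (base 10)67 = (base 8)103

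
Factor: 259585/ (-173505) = -1 * 3^ (-1) * 43^ (-1) * 193^1 = -193/129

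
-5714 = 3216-8930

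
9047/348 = 25+347/348 ≈ 26.00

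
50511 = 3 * 16837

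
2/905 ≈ 0.00221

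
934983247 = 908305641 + 26677606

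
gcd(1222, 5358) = 94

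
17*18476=314092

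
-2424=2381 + -4805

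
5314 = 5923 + -609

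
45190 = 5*9038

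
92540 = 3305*28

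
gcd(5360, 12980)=20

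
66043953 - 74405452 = -8361499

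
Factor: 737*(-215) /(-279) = 3^(-2)*5^1*11^1*31^(-1)*43^1*67^1 = 158455/279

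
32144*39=1253616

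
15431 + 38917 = 54348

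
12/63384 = 1/5282 ≈ 0.000189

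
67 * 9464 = 634088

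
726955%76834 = 35449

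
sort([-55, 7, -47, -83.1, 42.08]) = [-83.1, -55, -47, 7, 42.08]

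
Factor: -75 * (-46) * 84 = 2^3 * 3^2 * 5^2 * 7^1 * 23^1 = 289800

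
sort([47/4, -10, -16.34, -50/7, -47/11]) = [-16.34, -10, -50/7, -47/11, 47/4]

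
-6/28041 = -2/9347 ≈ -0.000214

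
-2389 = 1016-3405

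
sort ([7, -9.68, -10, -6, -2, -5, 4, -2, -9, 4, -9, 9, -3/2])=[-10, -9.68, -9, -9, -6, -5, -2, -2, -3/2, 4, 4, 7, 9]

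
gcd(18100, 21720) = 3620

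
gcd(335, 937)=1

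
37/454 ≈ 0.0815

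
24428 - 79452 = -55024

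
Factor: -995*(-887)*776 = 2^3*5^1*97^1*199^1*887^1 = 684870440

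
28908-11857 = 17051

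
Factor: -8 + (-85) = -1*3^1*31^1 = -93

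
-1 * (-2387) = 2387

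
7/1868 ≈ 0.00375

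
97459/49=1988 + 47/49 ≈ 1988.96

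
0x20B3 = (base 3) 102111001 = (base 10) 8371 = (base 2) 10000010110011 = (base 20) 10IB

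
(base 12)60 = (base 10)72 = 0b1001000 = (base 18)40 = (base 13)57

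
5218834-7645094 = -2426260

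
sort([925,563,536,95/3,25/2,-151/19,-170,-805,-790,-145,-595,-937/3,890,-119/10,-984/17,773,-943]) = [-943,-805,-790,-595,-937/3,-170,-145,-984/17,-119/10,-151/19,25/2,95/3,536,563,773,890,925]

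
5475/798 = 1825/266 ≈ 6.86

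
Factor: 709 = 709^1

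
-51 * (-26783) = 1365933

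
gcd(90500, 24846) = 2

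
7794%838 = 252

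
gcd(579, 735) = 3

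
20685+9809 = 30494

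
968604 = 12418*78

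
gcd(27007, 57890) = 1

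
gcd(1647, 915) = 183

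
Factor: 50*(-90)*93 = -1*2^2*3^3*5^3*31^1 = -418500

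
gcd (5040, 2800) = 560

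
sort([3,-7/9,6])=[-7/9,3,6]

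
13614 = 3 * 4538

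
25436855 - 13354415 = 12082440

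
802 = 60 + 742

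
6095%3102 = 2993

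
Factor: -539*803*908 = -1*2^2*7^2*11^2*73^1*227^1 = -392997836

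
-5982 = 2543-8525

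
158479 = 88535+69944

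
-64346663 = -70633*911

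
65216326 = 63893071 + 1323255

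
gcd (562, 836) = 2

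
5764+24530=30294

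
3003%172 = 79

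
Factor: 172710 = 2^1*3^2*5^1*19^1*101^1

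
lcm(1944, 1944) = 1944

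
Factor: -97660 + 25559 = -1 * 72101^1 = -72101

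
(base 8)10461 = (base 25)711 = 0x1131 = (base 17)f3f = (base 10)4401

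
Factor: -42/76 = -1 * 2^(-1) * 3^1 * 7^1 * 19^(-1) = -21/38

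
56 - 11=45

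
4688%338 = 294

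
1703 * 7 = 11921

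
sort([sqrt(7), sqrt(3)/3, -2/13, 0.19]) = [-2/13, 0.19, sqrt(3)/3, sqrt(7)]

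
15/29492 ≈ 0.000509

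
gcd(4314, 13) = 1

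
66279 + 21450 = 87729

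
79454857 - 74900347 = 4554510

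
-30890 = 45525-76415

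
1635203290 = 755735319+879467971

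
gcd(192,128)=64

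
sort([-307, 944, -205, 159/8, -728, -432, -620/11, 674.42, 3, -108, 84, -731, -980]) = [-980, -731, -728, -432, -307, -205, -108, -620/11, 3, 159/8, 84, 674.42, 944]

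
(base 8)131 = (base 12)75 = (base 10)89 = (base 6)225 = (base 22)41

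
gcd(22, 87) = 1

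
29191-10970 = 18221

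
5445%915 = 870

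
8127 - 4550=3577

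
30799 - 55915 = -25116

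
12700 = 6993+5707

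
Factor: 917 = 7^1*131^1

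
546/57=9 + 11/19 ≈ 9.58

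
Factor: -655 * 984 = -1 * 2^3 * 3^1 * 5^1 * 41^1 * 131^1 = -644520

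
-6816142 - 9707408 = -16523550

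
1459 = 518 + 941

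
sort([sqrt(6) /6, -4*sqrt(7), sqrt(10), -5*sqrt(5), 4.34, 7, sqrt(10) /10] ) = [-5*sqrt(5), -4*sqrt(7), sqrt(10) /10, sqrt(6) /6, sqrt(10), 4.34, 7] 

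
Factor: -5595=-1*3^1*5^1*373^1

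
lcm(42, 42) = 42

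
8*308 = 2464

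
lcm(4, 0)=0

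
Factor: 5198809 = 7^1*11^1*107^1*631^1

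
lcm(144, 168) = 1008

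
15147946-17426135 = -2278189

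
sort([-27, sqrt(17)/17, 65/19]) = [-27, sqrt(17)/17, 65/19]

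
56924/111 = 512 + 92/111 ≈ 512.83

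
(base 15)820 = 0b11100100110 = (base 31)1s1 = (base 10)1830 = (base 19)516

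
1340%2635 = 1340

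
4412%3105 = 1307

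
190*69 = 13110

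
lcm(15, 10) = 30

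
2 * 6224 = 12448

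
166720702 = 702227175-535506473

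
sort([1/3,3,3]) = [1/3,3,3]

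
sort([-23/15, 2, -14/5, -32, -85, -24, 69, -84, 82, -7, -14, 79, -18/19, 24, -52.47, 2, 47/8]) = [-85, -84, -52.47, -32, -24, -14, -7, -14/5, -23/15, -18/19, 2, 2, 47/8, 24, 69, 79, 82]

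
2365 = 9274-6909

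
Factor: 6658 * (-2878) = -1 * 2^2 * 1439^1 * 3329^1 = -19161724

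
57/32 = 1 + 25/32≈1.78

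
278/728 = 139/364 ≈ 0.382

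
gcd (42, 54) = 6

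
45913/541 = 84 + 469/541 ≈ 84.87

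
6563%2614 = 1335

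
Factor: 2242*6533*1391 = 2^1*13^1*19^1*47^1*59^1*107^1*139^1 = 20373957526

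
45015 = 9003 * 5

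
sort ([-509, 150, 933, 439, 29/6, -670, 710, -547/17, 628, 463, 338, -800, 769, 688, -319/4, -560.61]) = [-800, -670, -560.61, -509, -319/4, -547/17, 29/6, 150, 338, 439, 463, 628, 688, 710, 769, 933]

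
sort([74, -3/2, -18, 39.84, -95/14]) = [-18, -95/14, -3/2, 39.84, 74]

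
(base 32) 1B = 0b101011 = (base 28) 1F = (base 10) 43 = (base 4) 223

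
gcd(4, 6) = 2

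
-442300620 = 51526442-493827062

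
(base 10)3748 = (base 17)cg8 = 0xea4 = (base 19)a75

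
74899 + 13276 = 88175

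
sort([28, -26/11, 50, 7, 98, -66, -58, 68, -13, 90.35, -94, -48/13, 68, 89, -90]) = [-94, -90, -66, -58, -13, -48/13, -26/11, 7, 28, 50, 68, 68, 89, 90.35, 98]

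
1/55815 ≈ 0.0000179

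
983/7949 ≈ 0.124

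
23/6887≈0.00334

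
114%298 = 114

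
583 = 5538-4955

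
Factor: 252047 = 307^1 * 821^1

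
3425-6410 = -2985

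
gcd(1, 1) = 1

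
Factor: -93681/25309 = -1 * 3^2 * 7^1 * 1487^1 * 25309^(-1)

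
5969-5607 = 362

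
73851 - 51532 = 22319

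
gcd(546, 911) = 1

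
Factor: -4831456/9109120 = -1 * 2^(-2) * 5^(-1) * 7^1 * 43^(-1) * 331^(-1) * 21569^1 = -150983/284660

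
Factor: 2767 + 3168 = 5^1 * 1187^1 = 5935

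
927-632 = 295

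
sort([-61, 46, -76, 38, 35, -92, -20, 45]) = [-92, -76, -61, -20, 35, 38, 45, 46]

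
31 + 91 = 122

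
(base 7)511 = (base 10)253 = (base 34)7f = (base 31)85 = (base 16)fd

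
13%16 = 13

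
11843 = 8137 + 3706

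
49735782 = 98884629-49148847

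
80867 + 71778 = 152645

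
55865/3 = 18621 + 2/3 ≈ 18621.67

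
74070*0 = 0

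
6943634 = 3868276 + 3075358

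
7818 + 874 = 8692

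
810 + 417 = 1227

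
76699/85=902 + 29/85 ≈ 902.34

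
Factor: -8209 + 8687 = 2^1 * 239^1 = 478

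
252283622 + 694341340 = 946624962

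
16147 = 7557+8590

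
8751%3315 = 2121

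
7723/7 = 1103+2/7 ≈ 1103.29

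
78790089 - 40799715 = 37990374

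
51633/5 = 10326 + 3/5 = 10326.60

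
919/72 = 12 + 55/72 ≈ 12.76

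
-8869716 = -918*9662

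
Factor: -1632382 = -1 * 2^1 * 816191^1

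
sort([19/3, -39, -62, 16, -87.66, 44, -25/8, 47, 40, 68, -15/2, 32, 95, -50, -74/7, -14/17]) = [-87.66, -62, -50, -39, -74/7, -15/2, -25/8, -14/17, 19/3, 16, 32, 40, 44, 47, 68, 95]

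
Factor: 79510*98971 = 2^1*5^1*19^1*5209^1*7951^1 = 7869184210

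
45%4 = 1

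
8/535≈0.0150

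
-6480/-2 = 3240 = 3240.00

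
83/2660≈0.0312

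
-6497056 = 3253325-9750381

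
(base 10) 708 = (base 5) 10313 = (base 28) p8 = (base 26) 116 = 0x2c4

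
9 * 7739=69651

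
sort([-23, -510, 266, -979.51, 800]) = [-979.51, -510, -23, 266, 800]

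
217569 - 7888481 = -7670912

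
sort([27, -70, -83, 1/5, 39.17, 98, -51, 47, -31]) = [-83, -70, -51, -31, 1/5, 27, 39.17, 47, 98]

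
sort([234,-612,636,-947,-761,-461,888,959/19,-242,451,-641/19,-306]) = [-947,-761,-612,-461,-306,-242,-641/19,959/19,234,451,636,888]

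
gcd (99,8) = 1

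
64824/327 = 198 + 26/109 ≈ 198.24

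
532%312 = 220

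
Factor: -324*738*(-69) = 2^3*3^7*23^1*41^1 = 16498728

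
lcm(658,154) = 7238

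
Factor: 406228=2^2*41^1*2477^1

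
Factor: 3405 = 3^1 * 5^1 * 227^1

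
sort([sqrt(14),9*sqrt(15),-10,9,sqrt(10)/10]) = [-10,sqrt(10)/10,sqrt(14),9,9*sqrt(15)]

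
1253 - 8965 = -7712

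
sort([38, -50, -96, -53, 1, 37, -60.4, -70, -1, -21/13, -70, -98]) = [-98, -96, -70, -70, -60.4, -53, -50, -21/13, -1, 1, 37, 38]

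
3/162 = 1/54 ≈ 0.0185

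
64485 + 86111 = 150596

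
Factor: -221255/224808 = -1*2^(-3)*3^(-1)*5^1*29^(-1)*137^1 = -685/696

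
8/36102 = 4/18051 ≈ 0.000222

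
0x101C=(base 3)12122202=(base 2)1000000011100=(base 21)978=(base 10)4124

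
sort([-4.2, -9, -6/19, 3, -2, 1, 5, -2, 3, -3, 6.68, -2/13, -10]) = [-10, -9, -4.2, -3, -2, -2, -6/19, -2/13, 1, 3, 3, 5, 6.68]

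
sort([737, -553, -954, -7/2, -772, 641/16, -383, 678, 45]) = [-954, -772, -553, -383, -7/2, 641/16, 45, 678, 737]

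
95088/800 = 118 + 43/50 = 118.86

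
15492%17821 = 15492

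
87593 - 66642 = 20951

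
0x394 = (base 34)qw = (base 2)1110010100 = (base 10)916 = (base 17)32f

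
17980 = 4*4495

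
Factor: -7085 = -1 * 5^1 * 13^1 * 109^1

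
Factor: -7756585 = -1 * 5^1 * 41^1 * 157^1 * 241^1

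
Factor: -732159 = -1*3^5*23^1*131^1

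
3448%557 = 106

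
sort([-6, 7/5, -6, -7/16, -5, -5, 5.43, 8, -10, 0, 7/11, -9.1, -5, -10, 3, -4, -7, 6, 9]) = [-10, -10, -9.1, -7, -6, -6, -5, -5, -5, -4, -7/16, 0, 7/11, 7/5, 3, 5.43, 6, 8, 9]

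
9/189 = 1/21 ≈ 0.0476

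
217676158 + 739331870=957008028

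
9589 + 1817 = 11406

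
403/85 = 4+63/85 ≈ 4.74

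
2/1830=1/915 ≈ 0.00109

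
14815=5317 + 9498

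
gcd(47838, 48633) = 3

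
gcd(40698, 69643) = 7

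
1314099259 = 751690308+562408951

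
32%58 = 32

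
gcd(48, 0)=48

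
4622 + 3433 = 8055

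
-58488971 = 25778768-84267739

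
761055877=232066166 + 528989711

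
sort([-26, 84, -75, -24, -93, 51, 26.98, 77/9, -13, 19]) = [-93, -75, -26, -24, -13, 77/9, 19, 26.98, 51, 84]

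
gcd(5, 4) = 1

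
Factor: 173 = 173^1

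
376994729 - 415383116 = -38388387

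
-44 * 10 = -440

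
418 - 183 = 235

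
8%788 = 8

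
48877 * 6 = 293262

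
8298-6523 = 1775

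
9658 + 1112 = 10770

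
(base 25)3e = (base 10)89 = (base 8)131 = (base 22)41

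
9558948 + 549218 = 10108166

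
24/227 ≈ 0.106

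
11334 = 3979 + 7355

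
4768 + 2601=7369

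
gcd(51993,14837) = 1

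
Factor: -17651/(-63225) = 3^(-2)*5^(-2)*19^1*281^(-1)*929^1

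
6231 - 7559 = -1328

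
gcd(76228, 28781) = 17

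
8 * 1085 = 8680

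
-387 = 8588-8975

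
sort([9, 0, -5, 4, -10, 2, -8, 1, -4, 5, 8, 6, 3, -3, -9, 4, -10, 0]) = [-10, -10, -9, -8, -5, -4, -3, 0, 0, 1, 2, 3, 4, 4, 5, 6, 8, 9]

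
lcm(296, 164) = 12136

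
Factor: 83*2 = 2^1*83^1 = 166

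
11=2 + 9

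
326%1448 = 326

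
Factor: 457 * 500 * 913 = 2^2 * 5^3 * 11^1 * 83^1 * 457^1 = 208620500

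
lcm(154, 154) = 154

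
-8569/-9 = 952+1/9 ≈ 952.11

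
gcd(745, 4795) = 5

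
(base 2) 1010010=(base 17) 4e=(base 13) 64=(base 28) 2q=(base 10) 82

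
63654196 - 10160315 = 53493881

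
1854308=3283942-1429634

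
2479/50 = 49 + 29/50 = 49.58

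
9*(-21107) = -189963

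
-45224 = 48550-93774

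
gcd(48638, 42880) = 2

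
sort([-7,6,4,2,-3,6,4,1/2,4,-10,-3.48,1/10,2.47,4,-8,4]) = [-10,-8,-7,-3.48,-3,1/10,1/2,2,2.47,4,4,4,4,4,6,6]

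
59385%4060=2545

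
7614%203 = 103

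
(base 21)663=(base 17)9a4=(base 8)5327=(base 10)2775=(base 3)10210210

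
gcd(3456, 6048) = 864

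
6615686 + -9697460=-3081774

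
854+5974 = 6828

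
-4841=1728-6569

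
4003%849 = 607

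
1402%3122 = 1402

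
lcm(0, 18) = 0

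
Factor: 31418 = 2^1 * 23^1 * 683^1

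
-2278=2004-4282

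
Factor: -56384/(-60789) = 2^6*3^(-1)*23^(-1) = 64/69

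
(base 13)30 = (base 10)39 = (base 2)100111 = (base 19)21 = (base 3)1110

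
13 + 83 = 96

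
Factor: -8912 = -1*2^4*557^1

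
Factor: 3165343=19^1*166597^1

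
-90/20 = -4 - 1/2 = -4.50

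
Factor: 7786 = 2^1*17^1*229^1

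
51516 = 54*954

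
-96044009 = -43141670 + -52902339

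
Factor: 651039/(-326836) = -1*2^(-2)*3^1*41^1*67^1*79^1*101^(-1)*809^(-1) 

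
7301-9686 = -2385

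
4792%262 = 76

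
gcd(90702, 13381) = 1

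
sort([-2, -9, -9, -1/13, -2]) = [-9, -9, -2, -2, -1/13]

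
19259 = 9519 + 9740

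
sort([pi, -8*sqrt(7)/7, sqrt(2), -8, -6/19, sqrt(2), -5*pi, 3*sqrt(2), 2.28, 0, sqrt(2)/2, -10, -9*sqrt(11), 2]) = [-9*sqrt(11), -5*pi, -10, -8, -8*sqrt(7)/7, -6/19, 0, sqrt(2)/2, sqrt(2), sqrt(2), 2, 2.28, pi, 3*sqrt(2)]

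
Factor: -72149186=-1 * 2^1 * 37^1 * 974989^1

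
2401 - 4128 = -1727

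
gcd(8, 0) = 8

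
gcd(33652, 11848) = 4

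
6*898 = 5388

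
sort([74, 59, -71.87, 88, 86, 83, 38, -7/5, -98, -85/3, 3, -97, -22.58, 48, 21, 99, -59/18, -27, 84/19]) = [-98, -97, -71.87, -85/3, -27, -22.58, -59/18, -7/5, 3, 84/19, 21, 38, 48, 59, 74, 83, 86, 88, 99]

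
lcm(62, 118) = 3658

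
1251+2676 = 3927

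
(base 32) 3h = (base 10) 113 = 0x71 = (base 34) 3b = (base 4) 1301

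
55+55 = 110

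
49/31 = 1 + 18/31 ≈ 1.58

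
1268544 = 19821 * 64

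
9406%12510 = 9406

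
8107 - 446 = 7661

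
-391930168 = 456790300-848720468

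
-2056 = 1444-3500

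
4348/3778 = 2174/1889 ≈ 1.15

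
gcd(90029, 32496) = 1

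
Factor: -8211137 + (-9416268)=-1*5^1*331^1*10651^1=-17627405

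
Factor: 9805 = 5^1*37^1*53^1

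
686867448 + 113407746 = 800275194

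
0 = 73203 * 0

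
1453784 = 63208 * 23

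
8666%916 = 422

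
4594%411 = 73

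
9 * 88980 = 800820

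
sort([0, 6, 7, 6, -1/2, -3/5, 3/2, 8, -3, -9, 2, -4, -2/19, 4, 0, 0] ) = [-9, -4, -3, -3/5, -1/2, -2/19, 0, 0, 0, 3/2, 2, 4, 6, 6, 7, 8] 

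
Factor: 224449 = 224449^1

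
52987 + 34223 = 87210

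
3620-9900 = -6280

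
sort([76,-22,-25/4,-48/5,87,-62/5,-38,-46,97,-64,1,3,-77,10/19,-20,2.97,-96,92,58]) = [-96,-77,-64,-46,-38,-22,-20,-62/5,-48/5,-25/4,10/19,1,2.97,3,58,76,87,92,97]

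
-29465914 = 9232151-38698065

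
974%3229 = 974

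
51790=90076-38286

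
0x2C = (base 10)44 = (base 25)1J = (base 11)40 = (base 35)19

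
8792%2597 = 1001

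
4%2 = 0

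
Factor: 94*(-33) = -1*2^1*3^1*11^1*47^1 = -3102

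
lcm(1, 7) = 7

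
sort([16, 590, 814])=[16, 590, 814]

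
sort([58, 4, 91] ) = [4, 58, 91] 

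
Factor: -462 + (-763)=-1 * 5^2 * 7^2=-1225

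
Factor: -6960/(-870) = 2^3 = 8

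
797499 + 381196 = 1178695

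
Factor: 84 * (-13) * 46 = -1 * 2^3 * 3^1 * 7^1 * 13^1 * 23^1 = -50232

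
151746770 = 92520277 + 59226493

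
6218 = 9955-3737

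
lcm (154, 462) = 462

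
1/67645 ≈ 0.0000148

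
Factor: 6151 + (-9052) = -1*3^1*967^1 = -2901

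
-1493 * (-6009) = 8971437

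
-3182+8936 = 5754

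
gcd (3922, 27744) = 2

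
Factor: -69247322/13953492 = -1 * 2^ (-1) * 3^ (-3) * 7^ (-1) * 61^1 * 18457^ (-1) * 567601^1 = -34623661/6976746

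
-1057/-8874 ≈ 0.119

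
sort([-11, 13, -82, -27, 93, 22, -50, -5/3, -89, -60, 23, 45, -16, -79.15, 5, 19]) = [-89, -82, -79.15, -60, -50, -27, -16, -11, -5/3, 5, 13, 19, 22, 23, 45, 93]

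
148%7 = 1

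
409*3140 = 1284260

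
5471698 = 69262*79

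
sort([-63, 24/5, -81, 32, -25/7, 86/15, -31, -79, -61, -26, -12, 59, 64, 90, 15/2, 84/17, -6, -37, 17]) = [-81, -79, -63, -61, -37, -31, -26, -12, -6, -25/7, 24/5, 84/17, 86/15, 15/2, 17, 32, 59, 64, 90]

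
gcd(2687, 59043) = 1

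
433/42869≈0.0101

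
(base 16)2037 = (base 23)fdd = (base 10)8247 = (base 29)9nb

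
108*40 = 4320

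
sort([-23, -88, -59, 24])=[-88, -59, -23, 24]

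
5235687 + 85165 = 5320852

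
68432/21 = 9776/3 ≈ 3258.67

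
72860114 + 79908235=152768349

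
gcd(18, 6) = 6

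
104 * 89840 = 9343360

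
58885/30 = 1962 + 5/6 ≈ 1962.83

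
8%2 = 0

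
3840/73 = 52 + 44/73 ≈ 52.60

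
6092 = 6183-91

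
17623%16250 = 1373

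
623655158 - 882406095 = -258750937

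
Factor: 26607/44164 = 2^(-2) * 3^1 * 7^2 * 61^(-1) = 147/244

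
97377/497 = 195 + 66/71 ≈ 195.93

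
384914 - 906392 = -521478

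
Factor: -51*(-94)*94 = 2^2*3^1*17^1*47^2 = 450636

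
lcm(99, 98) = 9702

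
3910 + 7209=11119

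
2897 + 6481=9378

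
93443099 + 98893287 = 192336386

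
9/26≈0.346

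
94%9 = 4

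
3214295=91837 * 35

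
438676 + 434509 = 873185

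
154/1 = 154 = 154.00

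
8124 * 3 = 24372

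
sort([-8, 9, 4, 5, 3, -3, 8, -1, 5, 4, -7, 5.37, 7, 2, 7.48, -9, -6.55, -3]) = [-9, -8, -7, -6.55, -3, -3, -1, 2, 3, 4, 4, 5, 5, 5.37, 7, 7.48, 8, 9]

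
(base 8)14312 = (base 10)6346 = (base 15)1d31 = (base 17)14g5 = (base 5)200341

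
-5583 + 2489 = -3094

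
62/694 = 31/347 ≈ 0.0893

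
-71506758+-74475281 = -145982039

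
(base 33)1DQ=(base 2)11000001000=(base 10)1544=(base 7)4334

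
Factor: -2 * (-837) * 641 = 2^1 * 3^3 * 31^1 * 641^1 = 1073034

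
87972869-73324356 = 14648513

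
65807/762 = 86 + 275/762 ≈ 86.36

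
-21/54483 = -7/18161 ≈ -0.000385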